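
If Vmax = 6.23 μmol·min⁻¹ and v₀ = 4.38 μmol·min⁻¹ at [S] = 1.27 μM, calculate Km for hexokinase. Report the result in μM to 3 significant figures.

0.536 μM

From v = Vmax[S]/(Km+[S]), Km = [S](Vmax − v)/v.
Km = 1.27 × (6.23 − 4.38) / 4.38 = 2.350/4.38 = 0.536 μM.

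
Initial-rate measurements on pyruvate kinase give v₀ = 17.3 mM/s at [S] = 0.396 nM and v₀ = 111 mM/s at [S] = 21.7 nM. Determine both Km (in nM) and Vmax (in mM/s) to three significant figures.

In reciprocal form, 1/v = (Km/Vmax)·(1/[S]) + 1/Vmax. The two points give (1/[S], 1/v) = (2.525, 0.05780) and (0.04608, 0.009009).
Slope = (0.05780 − 0.009009)/(2.525 − 0.04608) = 0.01968; intercept = 0.05780 − 0.01968×2.525 = 0.008102.
Vmax = 1/intercept = 123 mM/s; Km = slope × Vmax = 0.01968 × 123 = 2.43 nM.

Km = 2.43 nM; Vmax = 123 mM/s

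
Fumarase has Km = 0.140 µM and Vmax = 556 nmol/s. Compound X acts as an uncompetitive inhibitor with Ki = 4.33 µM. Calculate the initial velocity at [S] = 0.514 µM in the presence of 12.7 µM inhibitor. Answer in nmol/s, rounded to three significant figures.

α = 1 + [I]/Ki = 1 + 12.7/4.33 = 3.933.
For an uncompetitive inhibitor, both parameters are divided by α, giving Vmax/α and Km/α: Km,app = 0.0356 µM, Vmax,app = 141 nmol/s.
v = Vmax,app·[S]/(Km,app + [S]) = 141 × 0.514/(0.0356 + 0.514) = 132 nmol/s.

132 nmol/s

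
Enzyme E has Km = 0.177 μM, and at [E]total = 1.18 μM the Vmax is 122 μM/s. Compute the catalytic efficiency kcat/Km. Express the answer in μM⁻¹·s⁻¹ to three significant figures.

584 μM⁻¹·s⁻¹

kcat = Vmax/[E]total = 122/1.18 = 103 s⁻¹.
kcat/Km = 103/0.177 = 584 μM⁻¹·s⁻¹.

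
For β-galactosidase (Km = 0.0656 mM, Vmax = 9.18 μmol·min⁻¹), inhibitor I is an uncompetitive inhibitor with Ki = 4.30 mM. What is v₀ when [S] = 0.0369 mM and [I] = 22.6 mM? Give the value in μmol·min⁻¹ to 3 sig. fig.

α = 1 + [I]/Ki = 1 + 22.6/4.30 = 6.256.
For an uncompetitive inhibitor, both parameters are divided by α, giving Vmax/α and Km/α: Km,app = 0.0105 mM, Vmax,app = 1.47 μmol·min⁻¹.
v = Vmax,app·[S]/(Km,app + [S]) = 1.47 × 0.0369/(0.0105 + 0.0369) = 1.14 μmol·min⁻¹.

1.14 μmol·min⁻¹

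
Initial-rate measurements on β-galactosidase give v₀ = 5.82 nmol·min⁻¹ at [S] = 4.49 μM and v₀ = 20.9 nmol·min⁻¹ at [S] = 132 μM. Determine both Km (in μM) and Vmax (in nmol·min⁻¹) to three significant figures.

Km = 13.3 μM; Vmax = 23.0 nmol·min⁻¹

In reciprocal form, 1/v = (Km/Vmax)·(1/[S]) + 1/Vmax. The two points give (1/[S], 1/v) = (0.2227, 0.1718) and (0.007576, 0.04785).
Slope = (0.1718 − 0.04785)/(0.2227 − 0.007576) = 0.5762; intercept = 0.1718 − 0.5762×0.2227 = 0.04348.
Vmax = 1/intercept = 23.0 nmol·min⁻¹; Km = slope × Vmax = 0.5762 × 23.0 = 13.3 μM.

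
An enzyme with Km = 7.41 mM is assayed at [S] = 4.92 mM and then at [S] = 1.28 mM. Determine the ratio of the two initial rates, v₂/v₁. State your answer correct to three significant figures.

0.369

The fractional saturations are [S]/(Km+[S]) = 4.92/12.33 = 0.3990 and 1.28/8.690 = 0.1473.
v₂/v₁ is just their ratio: 0.1473/0.3990 = 0.369.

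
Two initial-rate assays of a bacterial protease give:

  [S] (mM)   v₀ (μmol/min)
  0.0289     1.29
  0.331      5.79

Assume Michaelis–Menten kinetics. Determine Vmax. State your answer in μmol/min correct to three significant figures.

In reciprocal form, 1/v = (Km/Vmax)·(1/[S]) + 1/Vmax. The two points give (1/[S], 1/v) = (34.60, 0.7752) and (3.021, 0.1727).
Slope = (0.7752 − 0.1727)/(34.60 − 3.021) = 0.01908; intercept = 0.7752 − 0.01908×34.60 = 0.1151.
Vmax = 1/intercept = 8.69 μmol/min; Km = slope × Vmax = 0.01908 × 8.69 = 0.166 mM.

8.69 μmol/min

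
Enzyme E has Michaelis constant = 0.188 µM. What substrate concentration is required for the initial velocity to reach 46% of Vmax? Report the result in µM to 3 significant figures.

v/Vmax = [S]/(Km+[S]) = 0.46, so [S] = Km·0.46/(1 − 0.46) = 0.188 × 0.8519.
[S] = 0.160 µM.

0.160 µM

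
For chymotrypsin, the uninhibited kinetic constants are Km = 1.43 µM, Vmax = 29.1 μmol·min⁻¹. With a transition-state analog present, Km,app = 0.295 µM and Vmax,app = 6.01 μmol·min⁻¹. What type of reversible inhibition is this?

Both Km and Vmax decrease by the same factor (~4.84-fold) — characteristic of uncompetitive inhibition.

uncompetitive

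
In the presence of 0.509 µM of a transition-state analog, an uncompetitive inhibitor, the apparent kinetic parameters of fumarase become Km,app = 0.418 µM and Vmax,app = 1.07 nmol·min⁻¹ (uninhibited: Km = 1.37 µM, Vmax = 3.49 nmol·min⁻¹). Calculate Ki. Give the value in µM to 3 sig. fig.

0.225 µM

Uncompetitive: Vmax,app = Vmax/α (and Km,app = Km/α) with α = 1 + [I]/Ki.
α = Vmax/Vmax,app = 3.49/1.07 = 3.262.
Ki = [I]/(α − 1) = 0.509/2.262 = 0.225 µM.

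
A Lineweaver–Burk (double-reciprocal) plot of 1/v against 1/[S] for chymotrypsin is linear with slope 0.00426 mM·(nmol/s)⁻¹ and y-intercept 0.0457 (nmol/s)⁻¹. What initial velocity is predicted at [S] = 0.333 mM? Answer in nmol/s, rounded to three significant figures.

The y-intercept is 1/Vmax, so Vmax = 1/0.0457 = 21.9 nmol/s.
The slope is Km/Vmax, so Km = 0.00426 × 21.9 = 0.0932 mM.
Then v = 21.9 × 0.333/(0.0932 + 0.333) = 17.1 nmol/s.

17.1 nmol/s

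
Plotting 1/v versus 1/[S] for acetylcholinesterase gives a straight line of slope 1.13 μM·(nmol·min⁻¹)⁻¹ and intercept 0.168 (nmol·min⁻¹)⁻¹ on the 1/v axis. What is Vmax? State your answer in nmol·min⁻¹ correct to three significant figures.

5.95 nmol·min⁻¹

The y-intercept of a Lineweaver–Burk plot equals 1/Vmax, so Vmax = 1/0.168 = 5.95 nmol·min⁻¹.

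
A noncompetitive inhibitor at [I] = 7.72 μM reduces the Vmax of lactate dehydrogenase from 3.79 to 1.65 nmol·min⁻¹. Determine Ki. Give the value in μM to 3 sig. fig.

Noncompetitive: Vmax,app = Vmax/α with α = 1 + [I]/Ki.
α = Vmax/Vmax,app = 3.79/1.65 = 2.297.
Since α = 1 + [I]/Ki, [I]/Ki = 2.297 − 1 = 1.297 and Ki = 7.72/1.297 = 5.95 μM.

5.95 μM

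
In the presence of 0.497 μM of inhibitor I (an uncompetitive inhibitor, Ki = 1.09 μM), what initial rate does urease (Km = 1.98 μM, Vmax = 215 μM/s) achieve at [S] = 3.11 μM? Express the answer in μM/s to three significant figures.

103 μM/s

With α = 1 + [I]/Ki = 1 + 0.497/1.09 = 1.456, the uncompetitive rate law is v = (Vmax/α)·[S] / (Km/α + [S]).
v = (215/1.456)×3.11 / (1.98/1.456 + 3.11) = 459.2/4.470 = 103 μM/s.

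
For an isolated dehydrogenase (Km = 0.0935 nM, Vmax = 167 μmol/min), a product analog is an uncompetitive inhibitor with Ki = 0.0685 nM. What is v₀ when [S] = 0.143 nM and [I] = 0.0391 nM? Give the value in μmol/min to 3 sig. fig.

α = 1 + [I]/Ki = 1 + 0.0391/0.0685 = 1.571.
For an uncompetitive inhibitor, both parameters are divided by α, giving Vmax/α and Km/α: Km,app = 0.0595 nM, Vmax,app = 106 μmol/min.
v = Vmax,app·[S]/(Km,app + [S]) = 106 × 0.143/(0.0595 + 0.143) = 75.1 μmol/min.

75.1 μmol/min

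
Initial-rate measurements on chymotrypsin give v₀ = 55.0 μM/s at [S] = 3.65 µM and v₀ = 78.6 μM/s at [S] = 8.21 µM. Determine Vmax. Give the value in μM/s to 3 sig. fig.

120 μM/s

In reciprocal form, 1/v = (Km/Vmax)·(1/[S]) + 1/Vmax. The two points give (1/[S], 1/v) = (0.2740, 0.01818) and (0.1218, 0.01272).
Slope = (0.01818 − 0.01272)/(0.2740 − 0.1218) = 0.03588; intercept = 0.01818 − 0.03588×0.2740 = 0.008353.
Vmax = 1/intercept = 120 μM/s; Km = slope × Vmax = 0.03588 × 120 = 4.29 µM.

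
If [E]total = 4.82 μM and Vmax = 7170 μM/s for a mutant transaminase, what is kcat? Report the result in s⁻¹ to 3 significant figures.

kcat = Vmax/[E]total = 7170 μM/s / 4.82 μM = 1490 s⁻¹.

1490 s⁻¹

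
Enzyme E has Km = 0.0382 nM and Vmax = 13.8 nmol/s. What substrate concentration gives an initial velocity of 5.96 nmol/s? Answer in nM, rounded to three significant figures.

Rearranging v = Vmax[S]/(Km+[S]) gives [S] = Km·v/(Vmax − v).
[S] = 0.0382 × 5.96 / (13.8 − 5.96) = 0.2277/7.840 = 0.0290 nM.

0.0290 nM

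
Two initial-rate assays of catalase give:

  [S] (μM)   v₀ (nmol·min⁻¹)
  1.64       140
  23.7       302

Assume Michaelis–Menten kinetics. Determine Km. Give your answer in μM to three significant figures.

In reciprocal form, 1/v = (Km/Vmax)·(1/[S]) + 1/Vmax. The two points give (1/[S], 1/v) = (0.6098, 0.007143) and (0.04219, 0.003311).
Slope = (0.007143 − 0.003311)/(0.6098 − 0.04219) = 0.006751; intercept = 0.007143 − 0.006751×0.6098 = 0.003026.
Vmax = 1/intercept = 330 nmol·min⁻¹; Km = slope × Vmax = 0.006751 × 330 = 2.23 μM.

2.23 μM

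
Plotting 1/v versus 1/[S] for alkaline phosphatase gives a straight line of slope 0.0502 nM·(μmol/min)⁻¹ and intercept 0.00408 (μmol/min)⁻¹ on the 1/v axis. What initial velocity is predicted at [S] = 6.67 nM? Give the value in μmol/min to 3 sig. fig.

The y-intercept is 1/Vmax, so Vmax = 1/0.00408 = 245 μmol/min.
The slope is Km/Vmax, so Km = 0.0502 × 245 = 12.3 nM.
Then v = 245 × 6.67/(12.3 + 6.67) = 86.2 μmol/min.

86.2 μmol/min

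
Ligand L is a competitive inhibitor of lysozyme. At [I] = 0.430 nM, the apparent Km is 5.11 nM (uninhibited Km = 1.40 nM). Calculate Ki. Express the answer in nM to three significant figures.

0.162 nM

Competitive: Km,app = α·Km with α = 1 + [I]/Ki.
α = Km,app/Km = 5.11/1.40 = 3.650.
Ki = [I]/(α − 1) = 0.430/2.650 = 0.162 nM.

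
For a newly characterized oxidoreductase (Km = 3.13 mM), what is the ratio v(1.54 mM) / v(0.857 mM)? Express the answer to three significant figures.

1.53

The fractional saturations are [S]/(Km+[S]) = 0.857/3.987 = 0.2149 and 1.54/4.670 = 0.3298.
v₂/v₁ is just their ratio: 0.3298/0.2149 = 1.53.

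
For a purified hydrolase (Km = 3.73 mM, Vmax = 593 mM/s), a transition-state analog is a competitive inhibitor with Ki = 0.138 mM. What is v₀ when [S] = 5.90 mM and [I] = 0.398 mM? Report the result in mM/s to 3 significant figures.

172 mM/s

With α = 1 + [I]/Ki = 1 + 0.398/0.138 = 3.884, the competitive rate law is v = Vmax[S] / (αKm + [S]).
v = 593×5.90 / (3.884×3.73 + 5.90) = 3499/20.39 = 172 mM/s.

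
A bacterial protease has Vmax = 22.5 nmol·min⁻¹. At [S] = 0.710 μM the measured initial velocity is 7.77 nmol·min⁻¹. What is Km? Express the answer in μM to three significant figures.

From v = Vmax[S]/(Km+[S]), Km = [S](Vmax − v)/v.
Km = 0.710 × (22.5 − 7.77) / 7.77 = 10.46/7.77 = 1.35 μM.

1.35 μM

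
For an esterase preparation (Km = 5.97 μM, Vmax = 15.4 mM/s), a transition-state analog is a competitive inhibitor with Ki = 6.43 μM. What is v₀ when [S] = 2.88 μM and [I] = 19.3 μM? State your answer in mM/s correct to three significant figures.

α = 1 + [I]/Ki = 1 + 19.3/6.43 = 4.002.
For a competitive inhibitor, Vmax is unchanged and the apparent Km becomes α·Km: Km,app = 23.9 μM, Vmax,app = 15.4 mM/s.
v = Vmax,app·[S]/(Km,app + [S]) = 15.4 × 2.88/(23.9 + 2.88) = 1.66 mM/s.

1.66 mM/s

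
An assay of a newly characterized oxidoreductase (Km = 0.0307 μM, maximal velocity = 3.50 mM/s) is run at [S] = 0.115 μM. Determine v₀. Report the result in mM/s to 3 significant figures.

[S]/(Km+[S]) = 0.115/0.1457 = 0.7893, the fractional saturation.
v = 0.7893 × Vmax = 0.7893 × 3.50 = 2.76 mM/s.

2.76 mM/s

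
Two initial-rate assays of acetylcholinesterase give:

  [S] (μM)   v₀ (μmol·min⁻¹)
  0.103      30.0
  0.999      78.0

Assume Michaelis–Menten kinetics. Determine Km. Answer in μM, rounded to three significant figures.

0.225 μM

From v = Vmax[S]/(Km+[S]), each point gives Vmax = v(Km+[S])/[S].
Equating: 30.0(Km+0.103)/0.103 = 78.0(Km+0.999)/0.999.
291.3·Km + 30.0 = 78.08·Km + 78.0, so (291.3 − 78.08)·Km = 78.0 − 30.0.
Km = 48.00/213.2 = 0.225 μM; then Vmax = 30.0(0.225+0.103)/0.103 = 95.6 μmol·min⁻¹.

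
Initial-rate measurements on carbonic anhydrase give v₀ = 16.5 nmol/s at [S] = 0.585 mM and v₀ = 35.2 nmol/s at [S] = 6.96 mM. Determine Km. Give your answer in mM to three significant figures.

0.808 mM

In reciprocal form, 1/v = (Km/Vmax)·(1/[S]) + 1/Vmax. The two points give (1/[S], 1/v) = (1.709, 0.06061) and (0.1437, 0.02841).
Slope = (0.06061 − 0.02841)/(1.709 − 0.1437) = 0.02056; intercept = 0.06061 − 0.02056×1.709 = 0.02545.
Vmax = 1/intercept = 39.3 nmol/s; Km = slope × Vmax = 0.02056 × 39.3 = 0.808 mM.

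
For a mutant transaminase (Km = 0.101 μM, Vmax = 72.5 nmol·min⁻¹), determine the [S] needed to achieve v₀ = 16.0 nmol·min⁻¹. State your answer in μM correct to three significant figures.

0.0286 μM

The required fractional saturation is v/Vmax = 16.0/72.5 = 0.2207.
Then [S]/(Km+[S]) = 0.2207 ⇒ [S] = 0.101 × 0.2207/(1 − 0.2207) = 0.0286 μM.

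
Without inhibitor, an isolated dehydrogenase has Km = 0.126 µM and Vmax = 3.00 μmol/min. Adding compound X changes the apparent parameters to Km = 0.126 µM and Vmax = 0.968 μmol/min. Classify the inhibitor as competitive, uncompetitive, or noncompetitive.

Vmax decreases (3.00 → 0.968 μmol/min) while Km is unchanged — pure noncompetitive inhibition.

noncompetitive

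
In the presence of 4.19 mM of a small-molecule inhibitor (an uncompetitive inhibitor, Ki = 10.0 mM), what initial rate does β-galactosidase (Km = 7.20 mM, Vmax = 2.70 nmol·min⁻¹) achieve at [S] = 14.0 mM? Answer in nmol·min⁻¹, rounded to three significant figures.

α = 1 + [I]/Ki = 1 + 4.19/10.0 = 1.419.
For an uncompetitive inhibitor, both parameters are divided by α, giving Vmax/α and Km/α: Km,app = 5.07 mM, Vmax,app = 1.90 nmol·min⁻¹.
v = Vmax,app·[S]/(Km,app + [S]) = 1.90 × 14.0/(5.07 + 14.0) = 1.40 nmol·min⁻¹.

1.40 nmol·min⁻¹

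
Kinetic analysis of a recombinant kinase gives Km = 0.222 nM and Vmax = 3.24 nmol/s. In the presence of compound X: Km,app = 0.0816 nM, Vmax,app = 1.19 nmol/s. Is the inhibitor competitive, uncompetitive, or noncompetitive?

Both Km and Vmax decrease by the same factor (~2.72-fold) — characteristic of uncompetitive inhibition.

uncompetitive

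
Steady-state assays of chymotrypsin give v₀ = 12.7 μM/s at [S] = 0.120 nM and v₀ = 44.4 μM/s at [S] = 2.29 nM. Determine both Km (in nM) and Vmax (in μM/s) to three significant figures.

From v = Vmax[S]/(Km+[S]), each point gives Vmax = v(Km+[S])/[S].
Equating: 12.7(Km+0.120)/0.120 = 44.4(Km+2.29)/2.29.
105.8·Km + 12.7 = 19.39·Km + 44.4, so (105.8 − 19.39)·Km = 44.4 − 12.7.
Km = 31.70/86.44 = 0.367 nM; then Vmax = 12.7(0.367+0.120)/0.120 = 51.5 μM/s.

Km = 0.367 nM; Vmax = 51.5 μM/s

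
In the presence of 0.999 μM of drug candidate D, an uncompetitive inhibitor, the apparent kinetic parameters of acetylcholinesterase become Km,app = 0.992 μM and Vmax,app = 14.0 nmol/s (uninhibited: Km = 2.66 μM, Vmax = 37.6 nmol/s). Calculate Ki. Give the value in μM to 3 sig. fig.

Uncompetitive: Vmax,app = Vmax/α (and Km,app = Km/α) with α = 1 + [I]/Ki.
α = Vmax/Vmax,app = 37.6/14.0 = 2.686.
Ki = [I]/(α − 1) = 0.999/1.686 = 0.593 μM.

0.593 μM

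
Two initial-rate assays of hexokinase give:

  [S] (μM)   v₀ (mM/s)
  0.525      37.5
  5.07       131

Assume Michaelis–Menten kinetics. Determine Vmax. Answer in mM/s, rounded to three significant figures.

184 mM/s

From v = Vmax[S]/(Km+[S]), each point gives Vmax = v(Km+[S])/[S].
Equating: 37.5(Km+0.525)/0.525 = 131(Km+5.07)/5.07.
71.43·Km + 37.5 = 25.84·Km + 131, so (71.43 − 25.84)·Km = 131 − 37.5.
Km = 93.50/45.59 = 2.05 μM; then Vmax = 37.5(2.05+0.525)/0.525 = 184 mM/s.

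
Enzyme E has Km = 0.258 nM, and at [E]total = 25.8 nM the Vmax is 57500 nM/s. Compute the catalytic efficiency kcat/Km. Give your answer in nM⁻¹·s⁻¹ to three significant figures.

kcat = Vmax/[E]total = 57500/25.8 = 2230 s⁻¹.
kcat/Km = 2230/0.258 = 8640 nM⁻¹·s⁻¹.

8640 nM⁻¹·s⁻¹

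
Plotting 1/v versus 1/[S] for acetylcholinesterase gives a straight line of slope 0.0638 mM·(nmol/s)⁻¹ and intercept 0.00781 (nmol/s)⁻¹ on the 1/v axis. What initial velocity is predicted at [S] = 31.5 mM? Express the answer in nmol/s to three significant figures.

The y-intercept is 1/Vmax, so Vmax = 1/0.00781 = 128 nmol/s.
The slope is Km/Vmax, so Km = 0.0638 × 128 = 8.17 mM.
Then v = 128 × 31.5/(8.17 + 31.5) = 102 nmol/s.

102 nmol/s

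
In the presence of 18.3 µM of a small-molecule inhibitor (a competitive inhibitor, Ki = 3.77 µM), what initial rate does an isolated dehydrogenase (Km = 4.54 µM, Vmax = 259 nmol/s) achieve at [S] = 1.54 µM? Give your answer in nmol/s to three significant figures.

α = 1 + [I]/Ki = 1 + 18.3/3.77 = 5.854.
For a competitive inhibitor, Vmax is unchanged and the apparent Km becomes α·Km: Km,app = 26.6 µM, Vmax,app = 259 nmol/s.
v = Vmax,app·[S]/(Km,app + [S]) = 259 × 1.54/(26.6 + 1.54) = 14.2 nmol/s.

14.2 nmol/s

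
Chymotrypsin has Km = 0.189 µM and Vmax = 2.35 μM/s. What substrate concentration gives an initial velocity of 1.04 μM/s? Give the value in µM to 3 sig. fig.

The required fractional saturation is v/Vmax = 1.04/2.35 = 0.4426.
Then [S]/(Km+[S]) = 0.4426 ⇒ [S] = 0.189 × 0.4426/(1 − 0.4426) = 0.150 µM.

0.150 µM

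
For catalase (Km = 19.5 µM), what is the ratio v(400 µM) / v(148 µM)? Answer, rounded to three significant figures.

1.08

Since Vmax cancels, v₂/v₁ = [S]₂(Km+[S]₁) / [S]₁(Km+[S]₂).
= 400×(19.5+148) / (148×(19.5+400)) = 67000/62090 = 1.08.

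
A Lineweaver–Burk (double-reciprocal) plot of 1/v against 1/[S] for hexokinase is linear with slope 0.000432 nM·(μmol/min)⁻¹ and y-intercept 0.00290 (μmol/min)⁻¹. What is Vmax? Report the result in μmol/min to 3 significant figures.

The y-intercept of a Lineweaver–Burk plot equals 1/Vmax, so Vmax = 1/0.00290 = 345 μmol/min.

345 μmol/min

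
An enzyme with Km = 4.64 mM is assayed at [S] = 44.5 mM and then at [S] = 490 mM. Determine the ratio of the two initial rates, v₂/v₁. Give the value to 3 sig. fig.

Since Vmax cancels, v₂/v₁ = [S]₂(Km+[S]₁) / [S]₁(Km+[S]₂).
= 490×(4.64+44.5) / (44.5×(4.64+490)) = 24080/22010 = 1.09.

1.09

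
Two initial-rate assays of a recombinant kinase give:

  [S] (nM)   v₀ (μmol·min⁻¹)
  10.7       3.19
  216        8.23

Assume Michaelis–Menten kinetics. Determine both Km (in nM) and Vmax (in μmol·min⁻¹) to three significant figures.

Km = 19.4 nM; Vmax = 8.97 μmol·min⁻¹

From v = Vmax[S]/(Km+[S]), each point gives Vmax = v(Km+[S])/[S].
Equating: 3.19(Km+10.7)/10.7 = 8.23(Km+216)/216.
0.2981·Km + 3.19 = 0.03810·Km + 8.23, so (0.2981 − 0.03810)·Km = 8.23 − 3.19.
Km = 5.040/0.2600 = 19.4 nM; then Vmax = 3.19(19.4+10.7)/10.7 = 8.97 μmol·min⁻¹.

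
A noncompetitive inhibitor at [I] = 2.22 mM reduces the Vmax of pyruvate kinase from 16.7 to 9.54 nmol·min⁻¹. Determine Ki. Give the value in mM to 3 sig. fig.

Noncompetitive: Vmax,app = Vmax/α with α = 1 + [I]/Ki.
α = Vmax/Vmax,app = 16.7/9.54 = 1.751.
Since α = 1 + [I]/Ki, [I]/Ki = 1.751 − 1 = 0.7505 and Ki = 2.22/0.7505 = 2.96 mM.

2.96 mM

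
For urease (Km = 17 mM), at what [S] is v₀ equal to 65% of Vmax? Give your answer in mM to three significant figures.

31.6 mM

v/Vmax = [S]/(Km+[S]) = 0.65, so [S] = Km·0.65/(1 − 0.65) = 17 × 1.857.
[S] = 31.6 mM.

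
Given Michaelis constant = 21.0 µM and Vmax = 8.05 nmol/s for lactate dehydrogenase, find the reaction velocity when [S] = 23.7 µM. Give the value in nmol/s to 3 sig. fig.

v = Vmax·[S]/(Km + [S]) = 8.05 × 23.7 / (21.0 + 23.7)
  = 190.8 / 44.70 = 4.27 nmol/s.

4.27 nmol/s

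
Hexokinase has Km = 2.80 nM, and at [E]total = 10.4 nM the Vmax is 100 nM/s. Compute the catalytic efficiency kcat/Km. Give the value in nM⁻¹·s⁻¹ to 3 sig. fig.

kcat = Vmax/[E]total = 100/10.4 = 9.62 s⁻¹.
kcat/Km = 9.62/2.80 = 3.43 nM⁻¹·s⁻¹.

3.43 nM⁻¹·s⁻¹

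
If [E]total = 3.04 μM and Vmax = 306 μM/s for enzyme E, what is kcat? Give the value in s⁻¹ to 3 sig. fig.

101 s⁻¹

kcat = Vmax/[E]total = 306 μM/s / 3.04 μM = 101 s⁻¹.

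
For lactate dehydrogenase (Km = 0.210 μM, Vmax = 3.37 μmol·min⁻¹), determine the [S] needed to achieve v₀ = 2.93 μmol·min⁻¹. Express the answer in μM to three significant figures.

Rearranging v = Vmax[S]/(Km+[S]) gives [S] = Km·v/(Vmax − v).
[S] = 0.210 × 2.93 / (3.37 − 2.93) = 0.6153/0.4400 = 1.40 μM.

1.40 μM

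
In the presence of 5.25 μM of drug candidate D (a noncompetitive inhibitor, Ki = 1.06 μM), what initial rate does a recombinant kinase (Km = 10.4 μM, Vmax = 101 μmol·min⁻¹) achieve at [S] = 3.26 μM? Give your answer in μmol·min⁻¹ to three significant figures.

α = 1 + [I]/Ki = 1 + 5.25/1.06 = 5.953.
For a noncompetitive inhibitor, Vmax is reduced to Vmax/α while Km is unchanged: Km,app = 10.4 μM, Vmax,app = 17.0 μmol·min⁻¹.
v = Vmax,app·[S]/(Km,app + [S]) = 17.0 × 3.26/(10.4 + 3.26) = 4.05 μmol·min⁻¹.

4.05 μmol·min⁻¹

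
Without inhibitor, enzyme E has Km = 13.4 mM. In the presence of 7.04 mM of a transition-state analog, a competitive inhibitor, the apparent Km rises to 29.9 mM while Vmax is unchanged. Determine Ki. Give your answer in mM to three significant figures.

Competitive: Km,app = α·Km with α = 1 + [I]/Ki.
α = Km,app/Km = 29.9/13.4 = 2.231.
Ki = [I]/(α − 1) = 7.04/1.231 = 5.72 mM.

5.72 mM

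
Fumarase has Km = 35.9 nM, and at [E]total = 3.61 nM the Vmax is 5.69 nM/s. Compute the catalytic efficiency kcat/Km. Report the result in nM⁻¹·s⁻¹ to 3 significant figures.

0.0439 nM⁻¹·s⁻¹

kcat = Vmax/[E]total = 5.69/3.61 = 1.58 s⁻¹.
kcat/Km = 1.58/35.9 = 0.0439 nM⁻¹·s⁻¹.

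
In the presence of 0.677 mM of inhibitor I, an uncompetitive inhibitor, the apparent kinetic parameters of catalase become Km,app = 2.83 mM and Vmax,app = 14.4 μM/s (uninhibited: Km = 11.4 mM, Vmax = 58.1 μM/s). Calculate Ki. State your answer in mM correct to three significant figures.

Uncompetitive: Vmax,app = Vmax/α (and Km,app = Km/α) with α = 1 + [I]/Ki.
α = Vmax/Vmax,app = 58.1/14.4 = 4.035.
Since α = 1 + [I]/Ki, [I]/Ki = 4.035 − 1 = 3.035 and Ki = 0.677/3.035 = 0.223 mM.

0.223 mM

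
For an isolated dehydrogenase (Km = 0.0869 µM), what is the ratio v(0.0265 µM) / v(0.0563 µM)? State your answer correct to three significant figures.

Since Vmax cancels, v₂/v₁ = [S]₂(Km+[S]₁) / [S]₁(Km+[S]₂).
= 0.0265×(0.0869+0.0563) / (0.0563×(0.0869+0.0265)) = 0.003795/0.006384 = 0.594.

0.594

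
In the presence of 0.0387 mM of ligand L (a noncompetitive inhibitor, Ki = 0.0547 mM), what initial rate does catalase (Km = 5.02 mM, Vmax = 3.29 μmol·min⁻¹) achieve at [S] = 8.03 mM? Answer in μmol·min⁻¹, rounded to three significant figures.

With α = 1 + [I]/Ki = 1 + 0.0387/0.0547 = 1.707, the noncompetitive rate law is v = (Vmax/α)·[S] / (Km + [S]).
v = (3.29/1.707)×8.03 / (5.02 + 8.03) = 15.47/13.05 = 1.19 μmol·min⁻¹.

1.19 μmol·min⁻¹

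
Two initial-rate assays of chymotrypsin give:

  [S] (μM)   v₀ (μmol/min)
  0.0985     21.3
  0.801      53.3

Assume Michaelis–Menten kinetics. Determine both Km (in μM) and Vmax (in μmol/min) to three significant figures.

From v = Vmax[S]/(Km+[S]), each point gives Vmax = v(Km+[S])/[S].
Equating: 21.3(Km+0.0985)/0.0985 = 53.3(Km+0.801)/0.801.
216.2·Km + 21.3 = 66.54·Km + 53.3, so (216.2 − 66.54)·Km = 53.3 − 21.3.
Km = 32.00/149.7 = 0.214 μM; then Vmax = 21.3(0.214+0.0985)/0.0985 = 67.5 μmol/min.

Km = 0.214 μM; Vmax = 67.5 μmol/min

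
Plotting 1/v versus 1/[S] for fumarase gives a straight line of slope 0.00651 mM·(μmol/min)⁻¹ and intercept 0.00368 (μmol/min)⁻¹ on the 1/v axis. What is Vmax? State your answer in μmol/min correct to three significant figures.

272 μmol/min

The y-intercept of a Lineweaver–Burk plot equals 1/Vmax, so Vmax = 1/0.00368 = 272 μmol/min.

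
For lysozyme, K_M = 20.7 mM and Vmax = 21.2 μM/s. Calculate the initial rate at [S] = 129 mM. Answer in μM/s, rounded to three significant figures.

[S]/(Km+[S]) = 129/149.7 = 0.8617, the fractional saturation.
v = 0.8617 × Vmax = 0.8617 × 21.2 = 18.3 μM/s.

18.3 μM/s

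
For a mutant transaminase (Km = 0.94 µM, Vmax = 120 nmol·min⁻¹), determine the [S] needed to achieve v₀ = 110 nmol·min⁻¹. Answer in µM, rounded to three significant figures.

The required fractional saturation is v/Vmax = 110/120 = 0.9167.
Then [S]/(Km+[S]) = 0.9167 ⇒ [S] = 0.94 × 0.9167/(1 − 0.9167) = 10.3 µM.

10.3 µM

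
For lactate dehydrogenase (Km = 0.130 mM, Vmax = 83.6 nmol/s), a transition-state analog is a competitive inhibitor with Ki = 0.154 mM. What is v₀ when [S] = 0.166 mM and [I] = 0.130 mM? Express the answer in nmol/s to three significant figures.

With α = 1 + [I]/Ki = 1 + 0.130/0.154 = 1.844, the competitive rate law is v = Vmax[S] / (αKm + [S]).
v = 83.6×0.166 / (1.844×0.130 + 0.166) = 13.88/0.4057 = 34.2 nmol/s.

34.2 nmol/s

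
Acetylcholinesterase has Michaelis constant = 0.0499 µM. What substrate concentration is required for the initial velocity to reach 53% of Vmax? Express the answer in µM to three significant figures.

0.0563 µM

v/Vmax = [S]/(Km+[S]) = 0.53, so [S] = Km·0.53/(1 − 0.53) = 0.0499 × 1.128.
[S] = 0.0563 µM.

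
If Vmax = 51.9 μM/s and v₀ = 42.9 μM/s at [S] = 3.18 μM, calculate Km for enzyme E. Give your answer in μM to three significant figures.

0.667 μM

v/Vmax = 42.9/51.9 = 0.8266 = [S]/(Km+[S]).
So Km + [S] = [S]/0.8266 = 3.847 μM, giving Km = 3.847 − 3.18 = 0.667 μM.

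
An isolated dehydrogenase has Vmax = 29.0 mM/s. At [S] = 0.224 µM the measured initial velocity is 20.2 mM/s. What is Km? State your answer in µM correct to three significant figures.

From v = Vmax[S]/(Km+[S]), Km = [S](Vmax − v)/v.
Km = 0.224 × (29.0 − 20.2) / 20.2 = 1.971/20.2 = 0.0976 µM.

0.0976 µM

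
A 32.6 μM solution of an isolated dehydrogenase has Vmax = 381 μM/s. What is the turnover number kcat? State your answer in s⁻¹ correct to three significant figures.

11.7 s⁻¹

kcat = Vmax/[E]total = 381 μM/s / 32.6 μM = 11.7 s⁻¹.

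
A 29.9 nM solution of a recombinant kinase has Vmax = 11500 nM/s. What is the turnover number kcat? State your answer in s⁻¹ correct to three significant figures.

385 s⁻¹

kcat = Vmax/[E]total = 11500 nM/s / 29.9 nM = 385 s⁻¹.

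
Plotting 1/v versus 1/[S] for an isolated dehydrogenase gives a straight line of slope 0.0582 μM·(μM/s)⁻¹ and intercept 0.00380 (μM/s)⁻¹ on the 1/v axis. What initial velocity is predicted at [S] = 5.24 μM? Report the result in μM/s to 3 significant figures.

The y-intercept is 1/Vmax, so Vmax = 1/0.00380 = 263 μM/s.
The slope is Km/Vmax, so Km = 0.0582 × 263 = 15.3 μM.
Then v = 263 × 5.24/(15.3 + 5.24) = 67.1 μM/s.

67.1 μM/s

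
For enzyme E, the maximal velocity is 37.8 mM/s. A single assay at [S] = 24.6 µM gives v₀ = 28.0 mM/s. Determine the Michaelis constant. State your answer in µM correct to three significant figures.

8.61 µM

v/Vmax = 28.0/37.8 = 0.7407 = [S]/(Km+[S]).
So Km + [S] = [S]/0.7407 = 33.21 µM, giving Km = 33.21 − 24.6 = 8.61 µM.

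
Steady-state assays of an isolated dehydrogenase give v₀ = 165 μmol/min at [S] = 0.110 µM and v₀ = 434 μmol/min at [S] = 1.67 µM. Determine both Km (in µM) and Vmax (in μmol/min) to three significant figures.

From v = Vmax[S]/(Km+[S]), each point gives Vmax = v(Km+[S])/[S].
Equating: 165(Km+0.110)/0.110 = 434(Km+1.67)/1.67.
1500·Km + 165 = 259.9·Km + 434, so (1500 − 259.9)·Km = 434 − 165.
Km = 269.0/1240 = 0.217 µM; then Vmax = 165(0.217+0.110)/0.110 = 490 μmol/min.

Km = 0.217 µM; Vmax = 490 μmol/min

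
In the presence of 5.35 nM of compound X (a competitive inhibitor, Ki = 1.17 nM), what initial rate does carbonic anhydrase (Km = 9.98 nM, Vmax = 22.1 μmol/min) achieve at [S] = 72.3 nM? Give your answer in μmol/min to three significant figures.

12.5 μmol/min

With α = 1 + [I]/Ki = 1 + 5.35/1.17 = 5.573, the competitive rate law is v = Vmax[S] / (αKm + [S]).
v = 22.1×72.3 / (5.573×9.98 + 72.3) = 1598/127.9 = 12.5 μmol/min.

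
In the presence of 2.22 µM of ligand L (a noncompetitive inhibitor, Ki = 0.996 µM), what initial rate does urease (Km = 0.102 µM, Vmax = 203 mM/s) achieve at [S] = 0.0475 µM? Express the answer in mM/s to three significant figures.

20.0 mM/s

With α = 1 + [I]/Ki = 1 + 2.22/0.996 = 3.229, the noncompetitive rate law is v = (Vmax/α)·[S] / (Km + [S]).
v = (203/3.229)×0.0475 / (0.102 + 0.0475) = 2.986/0.1495 = 20.0 mM/s.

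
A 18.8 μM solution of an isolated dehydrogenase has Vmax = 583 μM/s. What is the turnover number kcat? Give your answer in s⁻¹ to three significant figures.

31.0 s⁻¹

kcat = Vmax/[E]total = 583 μM/s / 18.8 μM = 31.0 s⁻¹.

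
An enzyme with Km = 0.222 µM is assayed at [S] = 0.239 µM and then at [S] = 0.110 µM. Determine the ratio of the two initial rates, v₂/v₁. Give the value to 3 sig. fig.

Since Vmax cancels, v₂/v₁ = [S]₂(Km+[S]₁) / [S]₁(Km+[S]₂).
= 0.110×(0.222+0.239) / (0.239×(0.222+0.110)) = 0.05071/0.07935 = 0.639.

0.639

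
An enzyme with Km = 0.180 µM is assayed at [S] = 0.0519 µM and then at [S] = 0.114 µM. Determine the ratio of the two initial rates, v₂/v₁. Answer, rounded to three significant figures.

1.73

Since Vmax cancels, v₂/v₁ = [S]₂(Km+[S]₁) / [S]₁(Km+[S]₂).
= 0.114×(0.180+0.0519) / (0.0519×(0.180+0.114)) = 0.02644/0.01526 = 1.73.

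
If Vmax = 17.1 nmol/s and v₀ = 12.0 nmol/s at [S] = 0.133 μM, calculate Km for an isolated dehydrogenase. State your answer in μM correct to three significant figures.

0.0565 μM

v/Vmax = 12.0/17.1 = 0.7018 = [S]/(Km+[S]).
So Km + [S] = [S]/0.7018 = 0.1895 μM, giving Km = 0.1895 − 0.133 = 0.0565 μM.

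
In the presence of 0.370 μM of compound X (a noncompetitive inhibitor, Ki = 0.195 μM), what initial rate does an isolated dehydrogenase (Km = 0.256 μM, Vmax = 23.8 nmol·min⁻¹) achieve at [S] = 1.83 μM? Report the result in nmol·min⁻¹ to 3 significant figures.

7.21 nmol·min⁻¹

α = 1 + [I]/Ki = 1 + 0.370/0.195 = 2.897.
For a noncompetitive inhibitor, Vmax is reduced to Vmax/α while Km is unchanged: Km,app = 0.256 μM, Vmax,app = 8.21 nmol·min⁻¹.
v = Vmax,app·[S]/(Km,app + [S]) = 8.21 × 1.83/(0.256 + 1.83) = 7.21 nmol·min⁻¹.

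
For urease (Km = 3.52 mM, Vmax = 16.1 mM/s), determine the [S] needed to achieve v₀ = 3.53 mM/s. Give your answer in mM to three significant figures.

The required fractional saturation is v/Vmax = 3.53/16.1 = 0.2193.
Then [S]/(Km+[S]) = 0.2193 ⇒ [S] = 3.52 × 0.2193/(1 − 0.2193) = 0.989 mM.

0.989 mM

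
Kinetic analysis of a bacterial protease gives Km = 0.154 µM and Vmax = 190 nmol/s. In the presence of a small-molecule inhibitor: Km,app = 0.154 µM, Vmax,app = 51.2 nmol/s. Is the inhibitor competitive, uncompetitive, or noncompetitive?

noncompetitive

Vmax decreases (190 → 51.2 nmol/s) while Km is unchanged — pure noncompetitive inhibition.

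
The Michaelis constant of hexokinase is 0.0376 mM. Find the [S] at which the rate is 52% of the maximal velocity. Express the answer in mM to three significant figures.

v/Vmax = [S]/(Km+[S]) = 0.52, so [S] = Km·0.52/(1 − 0.52) = 0.0376 × 1.083.
[S] = 0.0407 mM.

0.0407 mM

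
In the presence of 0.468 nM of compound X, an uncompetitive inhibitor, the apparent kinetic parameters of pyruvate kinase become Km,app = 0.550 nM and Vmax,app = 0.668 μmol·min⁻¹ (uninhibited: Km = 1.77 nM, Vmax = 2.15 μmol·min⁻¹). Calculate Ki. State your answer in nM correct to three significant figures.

Uncompetitive: Vmax,app = Vmax/α (and Km,app = Km/α) with α = 1 + [I]/Ki.
α = Vmax/Vmax,app = 2.15/0.668 = 3.219.
Since α = 1 + [I]/Ki, [I]/Ki = 3.219 − 1 = 2.219 and Ki = 0.468/2.219 = 0.211 nM.

0.211 nM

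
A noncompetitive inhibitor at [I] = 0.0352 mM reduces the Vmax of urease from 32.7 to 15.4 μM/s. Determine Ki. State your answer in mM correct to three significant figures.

Noncompetitive: Vmax,app = Vmax/α with α = 1 + [I]/Ki.
α = Vmax/Vmax,app = 32.7/15.4 = 2.123.
Ki = [I]/(α − 1) = 0.0352/1.123 = 0.0313 mM.

0.0313 mM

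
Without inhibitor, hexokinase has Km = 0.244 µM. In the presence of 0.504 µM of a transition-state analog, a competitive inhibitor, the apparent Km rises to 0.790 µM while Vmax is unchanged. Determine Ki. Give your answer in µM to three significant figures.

Competitive: Km,app = α·Km with α = 1 + [I]/Ki.
α = Km,app/Km = 0.790/0.244 = 3.238.
Since α = 1 + [I]/Ki, [I]/Ki = 3.238 − 1 = 2.238 and Ki = 0.504/2.238 = 0.225 µM.

0.225 µM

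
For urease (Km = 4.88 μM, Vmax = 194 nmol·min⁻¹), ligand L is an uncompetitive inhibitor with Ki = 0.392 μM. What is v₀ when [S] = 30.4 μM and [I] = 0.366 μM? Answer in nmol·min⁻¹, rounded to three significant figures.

92.6 nmol·min⁻¹

With α = 1 + [I]/Ki = 1 + 0.366/0.392 = 1.934, the uncompetitive rate law is v = (Vmax/α)·[S] / (Km/α + [S]).
v = (194/1.934)×30.4 / (4.88/1.934 + 30.4) = 3050/32.92 = 92.6 nmol·min⁻¹.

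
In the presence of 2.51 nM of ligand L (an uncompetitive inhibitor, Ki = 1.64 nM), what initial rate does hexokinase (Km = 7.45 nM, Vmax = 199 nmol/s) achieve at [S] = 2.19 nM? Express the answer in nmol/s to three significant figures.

33.5 nmol/s

α = 1 + [I]/Ki = 1 + 2.51/1.64 = 2.530.
For an uncompetitive inhibitor, both parameters are divided by α, giving Vmax/α and Km/α: Km,app = 2.94 nM, Vmax,app = 78.6 nmol/s.
v = Vmax,app·[S]/(Km,app + [S]) = 78.6 × 2.19/(2.94 + 2.19) = 33.5 nmol/s.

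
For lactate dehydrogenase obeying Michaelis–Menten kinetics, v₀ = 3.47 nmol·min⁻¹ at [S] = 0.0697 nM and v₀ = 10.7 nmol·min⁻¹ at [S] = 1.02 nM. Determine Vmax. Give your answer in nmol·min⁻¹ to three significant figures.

In reciprocal form, 1/v = (Km/Vmax)·(1/[S]) + 1/Vmax. The two points give (1/[S], 1/v) = (14.35, 0.2882) and (0.9804, 0.09346).
Slope = (0.2882 − 0.09346)/(14.35 − 0.9804) = 0.01457; intercept = 0.2882 − 0.01457×14.35 = 0.07918.
Vmax = 1/intercept = 12.6 nmol·min⁻¹; Km = slope × Vmax = 0.01457 × 12.6 = 0.184 nM.

12.6 nmol·min⁻¹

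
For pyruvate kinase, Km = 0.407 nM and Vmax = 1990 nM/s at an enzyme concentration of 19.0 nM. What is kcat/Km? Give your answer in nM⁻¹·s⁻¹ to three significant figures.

257 nM⁻¹·s⁻¹

kcat = Vmax/[E]total = 1990/19.0 = 105 s⁻¹.
kcat/Km = 105/0.407 = 257 nM⁻¹·s⁻¹.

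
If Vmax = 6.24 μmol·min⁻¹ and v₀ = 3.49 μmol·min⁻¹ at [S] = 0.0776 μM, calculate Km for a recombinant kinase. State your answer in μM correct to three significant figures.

v/Vmax = 3.49/6.24 = 0.5593 = [S]/(Km+[S]).
So Km + [S] = [S]/0.5593 = 0.1387 μM, giving Km = 0.1387 − 0.0776 = 0.0611 μM.

0.0611 μM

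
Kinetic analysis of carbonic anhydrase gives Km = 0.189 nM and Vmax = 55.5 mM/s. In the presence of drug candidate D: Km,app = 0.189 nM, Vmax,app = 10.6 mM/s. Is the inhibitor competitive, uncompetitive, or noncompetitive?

Vmax decreases (55.5 → 10.6 mM/s) while Km is unchanged — pure noncompetitive inhibition.

noncompetitive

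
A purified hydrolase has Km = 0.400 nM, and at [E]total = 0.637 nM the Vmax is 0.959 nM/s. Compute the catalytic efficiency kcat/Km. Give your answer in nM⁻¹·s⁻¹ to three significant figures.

3.76 nM⁻¹·s⁻¹

kcat = Vmax/[E]total = 0.959/0.637 = 1.51 s⁻¹.
kcat/Km = 1.51/0.400 = 3.76 nM⁻¹·s⁻¹.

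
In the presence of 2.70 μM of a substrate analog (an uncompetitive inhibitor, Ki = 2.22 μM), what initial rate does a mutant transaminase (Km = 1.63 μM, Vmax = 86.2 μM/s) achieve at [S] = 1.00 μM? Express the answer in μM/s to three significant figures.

22.4 μM/s

α = 1 + [I]/Ki = 1 + 2.70/2.22 = 2.216.
For an uncompetitive inhibitor, both parameters are divided by α, giving Vmax/α and Km/α: Km,app = 0.735 μM, Vmax,app = 38.9 μM/s.
v = Vmax,app·[S]/(Km,app + [S]) = 38.9 × 1.00/(0.735 + 1.00) = 22.4 μM/s.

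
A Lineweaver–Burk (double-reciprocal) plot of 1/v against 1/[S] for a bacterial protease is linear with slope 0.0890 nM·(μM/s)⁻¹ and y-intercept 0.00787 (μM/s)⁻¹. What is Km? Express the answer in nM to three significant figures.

y-intercept = 1/Vmax ⇒ Vmax = 127 μM/s; slope = Km/Vmax ⇒ Km = slope × Vmax.
Km = 0.0890 × 127 = 11.3 nM.

11.3 nM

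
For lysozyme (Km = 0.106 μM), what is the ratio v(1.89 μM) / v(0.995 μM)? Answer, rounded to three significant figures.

Since Vmax cancels, v₂/v₁ = [S]₂(Km+[S]₁) / [S]₁(Km+[S]₂).
= 1.89×(0.106+0.995) / (0.995×(0.106+1.89)) = 2.081/1.986 = 1.05.

1.05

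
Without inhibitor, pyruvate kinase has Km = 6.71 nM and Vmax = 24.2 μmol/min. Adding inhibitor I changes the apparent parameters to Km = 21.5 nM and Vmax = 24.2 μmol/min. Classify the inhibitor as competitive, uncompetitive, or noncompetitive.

competitive

Km increases (6.71 → 21.5 nM) while Vmax is unchanged — the hallmark of competitive inhibition.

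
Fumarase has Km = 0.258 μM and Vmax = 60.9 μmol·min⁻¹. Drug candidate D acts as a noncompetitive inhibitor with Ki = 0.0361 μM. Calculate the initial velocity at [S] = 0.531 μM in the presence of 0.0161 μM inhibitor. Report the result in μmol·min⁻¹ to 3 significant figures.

With α = 1 + [I]/Ki = 1 + 0.0161/0.0361 = 1.446, the noncompetitive rate law is v = (Vmax/α)·[S] / (Km + [S]).
v = (60.9/1.446)×0.531 / (0.258 + 0.531) = 22.36/0.7890 = 28.3 μmol·min⁻¹.

28.3 μmol·min⁻¹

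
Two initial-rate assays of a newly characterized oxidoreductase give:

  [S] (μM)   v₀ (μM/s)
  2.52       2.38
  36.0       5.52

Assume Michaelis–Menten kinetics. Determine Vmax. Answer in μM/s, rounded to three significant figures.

From v = Vmax[S]/(Km+[S]), each point gives Vmax = v(Km+[S])/[S].
Equating: 2.38(Km+2.52)/2.52 = 5.52(Km+36.0)/36.0.
0.9444·Km + 2.38 = 0.1533·Km + 5.52, so (0.9444 − 0.1533)·Km = 5.52 − 2.38.
Km = 3.140/0.7911 = 3.97 μM; then Vmax = 2.38(3.97+2.52)/2.52 = 6.13 μM/s.

6.13 μM/s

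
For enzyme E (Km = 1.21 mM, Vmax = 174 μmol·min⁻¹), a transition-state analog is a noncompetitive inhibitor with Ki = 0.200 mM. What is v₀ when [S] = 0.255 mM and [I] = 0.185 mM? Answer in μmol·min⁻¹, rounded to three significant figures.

α = 1 + [I]/Ki = 1 + 0.185/0.200 = 1.925.
For a noncompetitive inhibitor, Vmax is reduced to Vmax/α while Km is unchanged: Km,app = 1.21 mM, Vmax,app = 90.4 μmol·min⁻¹.
v = Vmax,app·[S]/(Km,app + [S]) = 90.4 × 0.255/(1.21 + 0.255) = 15.7 μmol·min⁻¹.

15.7 μmol·min⁻¹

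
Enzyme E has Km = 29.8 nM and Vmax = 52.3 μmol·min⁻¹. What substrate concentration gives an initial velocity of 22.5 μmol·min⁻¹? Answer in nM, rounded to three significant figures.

Rearranging v = Vmax[S]/(Km+[S]) gives [S] = Km·v/(Vmax − v).
[S] = 29.8 × 22.5 / (52.3 − 22.5) = 670.5/29.80 = 22.5 nM.

22.5 nM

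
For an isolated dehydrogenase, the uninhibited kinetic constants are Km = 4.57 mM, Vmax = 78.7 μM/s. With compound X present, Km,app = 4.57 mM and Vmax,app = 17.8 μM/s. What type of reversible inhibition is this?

noncompetitive

Vmax decreases (78.7 → 17.8 μM/s) while Km is unchanged — pure noncompetitive inhibition.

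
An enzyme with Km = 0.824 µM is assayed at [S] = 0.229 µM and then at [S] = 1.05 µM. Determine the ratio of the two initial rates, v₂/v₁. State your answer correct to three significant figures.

Since Vmax cancels, v₂/v₁ = [S]₂(Km+[S]₁) / [S]₁(Km+[S]₂).
= 1.05×(0.824+0.229) / (0.229×(0.824+1.05)) = 1.106/0.4291 = 2.58.

2.58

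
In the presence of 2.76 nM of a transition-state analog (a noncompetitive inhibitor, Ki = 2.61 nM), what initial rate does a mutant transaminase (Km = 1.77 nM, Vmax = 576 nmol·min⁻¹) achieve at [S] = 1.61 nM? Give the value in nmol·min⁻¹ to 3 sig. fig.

With α = 1 + [I]/Ki = 1 + 2.76/2.61 = 2.057, the noncompetitive rate law is v = (Vmax/α)·[S] / (Km + [S]).
v = (576/2.057)×1.61 / (1.77 + 1.61) = 450.7/3.380 = 133 nmol·min⁻¹.

133 nmol·min⁻¹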